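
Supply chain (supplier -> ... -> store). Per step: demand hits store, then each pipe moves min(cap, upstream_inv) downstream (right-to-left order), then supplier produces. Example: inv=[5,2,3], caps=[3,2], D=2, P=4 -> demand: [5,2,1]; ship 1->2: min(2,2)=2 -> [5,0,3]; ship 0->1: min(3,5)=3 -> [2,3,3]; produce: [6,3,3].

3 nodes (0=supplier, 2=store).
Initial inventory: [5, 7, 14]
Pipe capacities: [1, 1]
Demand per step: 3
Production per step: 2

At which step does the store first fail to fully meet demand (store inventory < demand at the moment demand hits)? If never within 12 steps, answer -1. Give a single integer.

Step 1: demand=3,sold=3 ship[1->2]=1 ship[0->1]=1 prod=2 -> [6 7 12]
Step 2: demand=3,sold=3 ship[1->2]=1 ship[0->1]=1 prod=2 -> [7 7 10]
Step 3: demand=3,sold=3 ship[1->2]=1 ship[0->1]=1 prod=2 -> [8 7 8]
Step 4: demand=3,sold=3 ship[1->2]=1 ship[0->1]=1 prod=2 -> [9 7 6]
Step 5: demand=3,sold=3 ship[1->2]=1 ship[0->1]=1 prod=2 -> [10 7 4]
Step 6: demand=3,sold=3 ship[1->2]=1 ship[0->1]=1 prod=2 -> [11 7 2]
Step 7: demand=3,sold=2 ship[1->2]=1 ship[0->1]=1 prod=2 -> [12 7 1]
Step 8: demand=3,sold=1 ship[1->2]=1 ship[0->1]=1 prod=2 -> [13 7 1]
Step 9: demand=3,sold=1 ship[1->2]=1 ship[0->1]=1 prod=2 -> [14 7 1]
Step 10: demand=3,sold=1 ship[1->2]=1 ship[0->1]=1 prod=2 -> [15 7 1]
Step 11: demand=3,sold=1 ship[1->2]=1 ship[0->1]=1 prod=2 -> [16 7 1]
Step 12: demand=3,sold=1 ship[1->2]=1 ship[0->1]=1 prod=2 -> [17 7 1]
First stockout at step 7

7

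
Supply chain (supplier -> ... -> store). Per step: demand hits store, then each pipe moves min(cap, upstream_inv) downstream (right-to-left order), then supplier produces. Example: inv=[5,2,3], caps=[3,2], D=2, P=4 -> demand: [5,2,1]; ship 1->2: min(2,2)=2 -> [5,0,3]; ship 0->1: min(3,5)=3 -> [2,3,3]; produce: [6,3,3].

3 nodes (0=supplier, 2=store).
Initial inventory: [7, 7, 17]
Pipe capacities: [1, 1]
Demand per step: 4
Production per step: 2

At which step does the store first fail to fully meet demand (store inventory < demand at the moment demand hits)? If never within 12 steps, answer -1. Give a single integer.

Step 1: demand=4,sold=4 ship[1->2]=1 ship[0->1]=1 prod=2 -> [8 7 14]
Step 2: demand=4,sold=4 ship[1->2]=1 ship[0->1]=1 prod=2 -> [9 7 11]
Step 3: demand=4,sold=4 ship[1->2]=1 ship[0->1]=1 prod=2 -> [10 7 8]
Step 4: demand=4,sold=4 ship[1->2]=1 ship[0->1]=1 prod=2 -> [11 7 5]
Step 5: demand=4,sold=4 ship[1->2]=1 ship[0->1]=1 prod=2 -> [12 7 2]
Step 6: demand=4,sold=2 ship[1->2]=1 ship[0->1]=1 prod=2 -> [13 7 1]
Step 7: demand=4,sold=1 ship[1->2]=1 ship[0->1]=1 prod=2 -> [14 7 1]
Step 8: demand=4,sold=1 ship[1->2]=1 ship[0->1]=1 prod=2 -> [15 7 1]
Step 9: demand=4,sold=1 ship[1->2]=1 ship[0->1]=1 prod=2 -> [16 7 1]
Step 10: demand=4,sold=1 ship[1->2]=1 ship[0->1]=1 prod=2 -> [17 7 1]
Step 11: demand=4,sold=1 ship[1->2]=1 ship[0->1]=1 prod=2 -> [18 7 1]
Step 12: demand=4,sold=1 ship[1->2]=1 ship[0->1]=1 prod=2 -> [19 7 1]
First stockout at step 6

6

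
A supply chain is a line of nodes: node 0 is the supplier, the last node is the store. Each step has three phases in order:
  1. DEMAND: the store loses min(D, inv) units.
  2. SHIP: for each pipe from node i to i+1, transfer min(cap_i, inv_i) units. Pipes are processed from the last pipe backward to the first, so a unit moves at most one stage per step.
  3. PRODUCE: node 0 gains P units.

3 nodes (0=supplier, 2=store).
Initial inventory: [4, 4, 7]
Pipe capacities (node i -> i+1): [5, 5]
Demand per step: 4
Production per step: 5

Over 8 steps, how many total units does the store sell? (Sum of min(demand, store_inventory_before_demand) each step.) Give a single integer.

Answer: 32

Derivation:
Step 1: sold=4 (running total=4) -> [5 4 7]
Step 2: sold=4 (running total=8) -> [5 5 7]
Step 3: sold=4 (running total=12) -> [5 5 8]
Step 4: sold=4 (running total=16) -> [5 5 9]
Step 5: sold=4 (running total=20) -> [5 5 10]
Step 6: sold=4 (running total=24) -> [5 5 11]
Step 7: sold=4 (running total=28) -> [5 5 12]
Step 8: sold=4 (running total=32) -> [5 5 13]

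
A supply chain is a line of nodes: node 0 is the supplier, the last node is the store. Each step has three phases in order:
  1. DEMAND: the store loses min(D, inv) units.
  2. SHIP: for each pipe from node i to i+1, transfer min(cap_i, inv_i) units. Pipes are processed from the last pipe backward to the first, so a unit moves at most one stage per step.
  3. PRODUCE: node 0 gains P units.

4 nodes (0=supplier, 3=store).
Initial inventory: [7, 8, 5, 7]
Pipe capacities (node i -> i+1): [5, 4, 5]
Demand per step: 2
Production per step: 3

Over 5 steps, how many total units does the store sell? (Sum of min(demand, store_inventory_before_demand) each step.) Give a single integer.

Step 1: sold=2 (running total=2) -> [5 9 4 10]
Step 2: sold=2 (running total=4) -> [3 10 4 12]
Step 3: sold=2 (running total=6) -> [3 9 4 14]
Step 4: sold=2 (running total=8) -> [3 8 4 16]
Step 5: sold=2 (running total=10) -> [3 7 4 18]

Answer: 10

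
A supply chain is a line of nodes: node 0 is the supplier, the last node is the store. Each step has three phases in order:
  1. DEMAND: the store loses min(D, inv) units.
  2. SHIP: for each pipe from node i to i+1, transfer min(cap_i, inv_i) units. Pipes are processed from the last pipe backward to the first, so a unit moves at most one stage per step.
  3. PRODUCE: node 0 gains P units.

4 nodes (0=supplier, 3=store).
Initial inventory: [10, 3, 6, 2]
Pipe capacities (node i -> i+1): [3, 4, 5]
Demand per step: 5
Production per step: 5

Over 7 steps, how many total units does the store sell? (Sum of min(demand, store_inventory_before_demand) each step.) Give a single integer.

Answer: 23

Derivation:
Step 1: sold=2 (running total=2) -> [12 3 4 5]
Step 2: sold=5 (running total=7) -> [14 3 3 4]
Step 3: sold=4 (running total=11) -> [16 3 3 3]
Step 4: sold=3 (running total=14) -> [18 3 3 3]
Step 5: sold=3 (running total=17) -> [20 3 3 3]
Step 6: sold=3 (running total=20) -> [22 3 3 3]
Step 7: sold=3 (running total=23) -> [24 3 3 3]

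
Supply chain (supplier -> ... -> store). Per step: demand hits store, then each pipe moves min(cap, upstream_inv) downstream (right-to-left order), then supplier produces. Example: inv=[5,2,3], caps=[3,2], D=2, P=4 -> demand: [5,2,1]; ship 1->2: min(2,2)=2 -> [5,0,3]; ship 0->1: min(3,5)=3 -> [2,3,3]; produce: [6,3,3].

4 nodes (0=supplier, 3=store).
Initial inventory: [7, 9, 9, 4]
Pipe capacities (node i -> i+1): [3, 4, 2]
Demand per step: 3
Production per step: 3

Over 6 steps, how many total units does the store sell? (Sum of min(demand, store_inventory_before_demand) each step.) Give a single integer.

Answer: 14

Derivation:
Step 1: sold=3 (running total=3) -> [7 8 11 3]
Step 2: sold=3 (running total=6) -> [7 7 13 2]
Step 3: sold=2 (running total=8) -> [7 6 15 2]
Step 4: sold=2 (running total=10) -> [7 5 17 2]
Step 5: sold=2 (running total=12) -> [7 4 19 2]
Step 6: sold=2 (running total=14) -> [7 3 21 2]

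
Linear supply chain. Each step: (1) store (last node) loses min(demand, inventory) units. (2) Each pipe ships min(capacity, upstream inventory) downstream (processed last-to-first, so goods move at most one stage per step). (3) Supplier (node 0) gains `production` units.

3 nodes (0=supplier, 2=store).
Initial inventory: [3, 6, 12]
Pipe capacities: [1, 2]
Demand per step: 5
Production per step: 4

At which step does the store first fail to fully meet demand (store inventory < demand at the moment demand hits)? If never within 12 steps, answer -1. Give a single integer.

Step 1: demand=5,sold=5 ship[1->2]=2 ship[0->1]=1 prod=4 -> [6 5 9]
Step 2: demand=5,sold=5 ship[1->2]=2 ship[0->1]=1 prod=4 -> [9 4 6]
Step 3: demand=5,sold=5 ship[1->2]=2 ship[0->1]=1 prod=4 -> [12 3 3]
Step 4: demand=5,sold=3 ship[1->2]=2 ship[0->1]=1 prod=4 -> [15 2 2]
Step 5: demand=5,sold=2 ship[1->2]=2 ship[0->1]=1 prod=4 -> [18 1 2]
Step 6: demand=5,sold=2 ship[1->2]=1 ship[0->1]=1 prod=4 -> [21 1 1]
Step 7: demand=5,sold=1 ship[1->2]=1 ship[0->1]=1 prod=4 -> [24 1 1]
Step 8: demand=5,sold=1 ship[1->2]=1 ship[0->1]=1 prod=4 -> [27 1 1]
Step 9: demand=5,sold=1 ship[1->2]=1 ship[0->1]=1 prod=4 -> [30 1 1]
Step 10: demand=5,sold=1 ship[1->2]=1 ship[0->1]=1 prod=4 -> [33 1 1]
Step 11: demand=5,sold=1 ship[1->2]=1 ship[0->1]=1 prod=4 -> [36 1 1]
Step 12: demand=5,sold=1 ship[1->2]=1 ship[0->1]=1 prod=4 -> [39 1 1]
First stockout at step 4

4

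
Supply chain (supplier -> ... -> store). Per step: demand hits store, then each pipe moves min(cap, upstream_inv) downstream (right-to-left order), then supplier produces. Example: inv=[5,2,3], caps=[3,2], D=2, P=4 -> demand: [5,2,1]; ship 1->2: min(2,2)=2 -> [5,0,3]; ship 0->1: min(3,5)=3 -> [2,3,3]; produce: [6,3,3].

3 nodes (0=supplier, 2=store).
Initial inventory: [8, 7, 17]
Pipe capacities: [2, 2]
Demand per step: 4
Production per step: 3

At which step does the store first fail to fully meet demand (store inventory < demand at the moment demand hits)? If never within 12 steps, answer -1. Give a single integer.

Step 1: demand=4,sold=4 ship[1->2]=2 ship[0->1]=2 prod=3 -> [9 7 15]
Step 2: demand=4,sold=4 ship[1->2]=2 ship[0->1]=2 prod=3 -> [10 7 13]
Step 3: demand=4,sold=4 ship[1->2]=2 ship[0->1]=2 prod=3 -> [11 7 11]
Step 4: demand=4,sold=4 ship[1->2]=2 ship[0->1]=2 prod=3 -> [12 7 9]
Step 5: demand=4,sold=4 ship[1->2]=2 ship[0->1]=2 prod=3 -> [13 7 7]
Step 6: demand=4,sold=4 ship[1->2]=2 ship[0->1]=2 prod=3 -> [14 7 5]
Step 7: demand=4,sold=4 ship[1->2]=2 ship[0->1]=2 prod=3 -> [15 7 3]
Step 8: demand=4,sold=3 ship[1->2]=2 ship[0->1]=2 prod=3 -> [16 7 2]
Step 9: demand=4,sold=2 ship[1->2]=2 ship[0->1]=2 prod=3 -> [17 7 2]
Step 10: demand=4,sold=2 ship[1->2]=2 ship[0->1]=2 prod=3 -> [18 7 2]
Step 11: demand=4,sold=2 ship[1->2]=2 ship[0->1]=2 prod=3 -> [19 7 2]
Step 12: demand=4,sold=2 ship[1->2]=2 ship[0->1]=2 prod=3 -> [20 7 2]
First stockout at step 8

8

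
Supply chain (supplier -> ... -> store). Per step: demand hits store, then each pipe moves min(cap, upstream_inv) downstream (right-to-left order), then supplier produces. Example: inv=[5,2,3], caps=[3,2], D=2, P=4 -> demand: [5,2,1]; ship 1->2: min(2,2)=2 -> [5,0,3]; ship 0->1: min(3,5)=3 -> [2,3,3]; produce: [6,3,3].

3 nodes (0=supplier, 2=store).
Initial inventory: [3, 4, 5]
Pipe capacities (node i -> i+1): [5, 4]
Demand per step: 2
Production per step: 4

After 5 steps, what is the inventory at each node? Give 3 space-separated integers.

Step 1: demand=2,sold=2 ship[1->2]=4 ship[0->1]=3 prod=4 -> inv=[4 3 7]
Step 2: demand=2,sold=2 ship[1->2]=3 ship[0->1]=4 prod=4 -> inv=[4 4 8]
Step 3: demand=2,sold=2 ship[1->2]=4 ship[0->1]=4 prod=4 -> inv=[4 4 10]
Step 4: demand=2,sold=2 ship[1->2]=4 ship[0->1]=4 prod=4 -> inv=[4 4 12]
Step 5: demand=2,sold=2 ship[1->2]=4 ship[0->1]=4 prod=4 -> inv=[4 4 14]

4 4 14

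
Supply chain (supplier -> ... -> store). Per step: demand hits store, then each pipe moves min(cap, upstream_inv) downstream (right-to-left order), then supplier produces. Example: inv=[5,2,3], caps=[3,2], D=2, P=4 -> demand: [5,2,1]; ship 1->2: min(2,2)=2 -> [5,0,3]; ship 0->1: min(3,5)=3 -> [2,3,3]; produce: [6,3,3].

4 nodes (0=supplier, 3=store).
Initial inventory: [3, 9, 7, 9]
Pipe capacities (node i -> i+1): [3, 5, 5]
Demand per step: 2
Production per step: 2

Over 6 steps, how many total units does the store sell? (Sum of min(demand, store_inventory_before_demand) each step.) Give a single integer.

Step 1: sold=2 (running total=2) -> [2 7 7 12]
Step 2: sold=2 (running total=4) -> [2 4 7 15]
Step 3: sold=2 (running total=6) -> [2 2 6 18]
Step 4: sold=2 (running total=8) -> [2 2 3 21]
Step 5: sold=2 (running total=10) -> [2 2 2 22]
Step 6: sold=2 (running total=12) -> [2 2 2 22]

Answer: 12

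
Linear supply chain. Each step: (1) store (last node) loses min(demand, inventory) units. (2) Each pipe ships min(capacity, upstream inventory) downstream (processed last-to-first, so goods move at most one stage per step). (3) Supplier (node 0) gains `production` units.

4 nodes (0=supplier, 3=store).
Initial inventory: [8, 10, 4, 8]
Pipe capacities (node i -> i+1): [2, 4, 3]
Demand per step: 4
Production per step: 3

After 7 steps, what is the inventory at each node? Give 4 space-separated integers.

Step 1: demand=4,sold=4 ship[2->3]=3 ship[1->2]=4 ship[0->1]=2 prod=3 -> inv=[9 8 5 7]
Step 2: demand=4,sold=4 ship[2->3]=3 ship[1->2]=4 ship[0->1]=2 prod=3 -> inv=[10 6 6 6]
Step 3: demand=4,sold=4 ship[2->3]=3 ship[1->2]=4 ship[0->1]=2 prod=3 -> inv=[11 4 7 5]
Step 4: demand=4,sold=4 ship[2->3]=3 ship[1->2]=4 ship[0->1]=2 prod=3 -> inv=[12 2 8 4]
Step 5: demand=4,sold=4 ship[2->3]=3 ship[1->2]=2 ship[0->1]=2 prod=3 -> inv=[13 2 7 3]
Step 6: demand=4,sold=3 ship[2->3]=3 ship[1->2]=2 ship[0->1]=2 prod=3 -> inv=[14 2 6 3]
Step 7: demand=4,sold=3 ship[2->3]=3 ship[1->2]=2 ship[0->1]=2 prod=3 -> inv=[15 2 5 3]

15 2 5 3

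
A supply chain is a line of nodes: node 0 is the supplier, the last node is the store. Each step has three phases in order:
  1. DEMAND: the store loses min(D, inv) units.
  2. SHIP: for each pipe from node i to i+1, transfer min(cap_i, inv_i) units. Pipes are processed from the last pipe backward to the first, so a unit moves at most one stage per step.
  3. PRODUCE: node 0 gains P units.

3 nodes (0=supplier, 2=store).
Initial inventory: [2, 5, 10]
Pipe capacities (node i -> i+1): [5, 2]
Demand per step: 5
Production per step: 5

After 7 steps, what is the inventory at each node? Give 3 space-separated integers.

Step 1: demand=5,sold=5 ship[1->2]=2 ship[0->1]=2 prod=5 -> inv=[5 5 7]
Step 2: demand=5,sold=5 ship[1->2]=2 ship[0->1]=5 prod=5 -> inv=[5 8 4]
Step 3: demand=5,sold=4 ship[1->2]=2 ship[0->1]=5 prod=5 -> inv=[5 11 2]
Step 4: demand=5,sold=2 ship[1->2]=2 ship[0->1]=5 prod=5 -> inv=[5 14 2]
Step 5: demand=5,sold=2 ship[1->2]=2 ship[0->1]=5 prod=5 -> inv=[5 17 2]
Step 6: demand=5,sold=2 ship[1->2]=2 ship[0->1]=5 prod=5 -> inv=[5 20 2]
Step 7: demand=5,sold=2 ship[1->2]=2 ship[0->1]=5 prod=5 -> inv=[5 23 2]

5 23 2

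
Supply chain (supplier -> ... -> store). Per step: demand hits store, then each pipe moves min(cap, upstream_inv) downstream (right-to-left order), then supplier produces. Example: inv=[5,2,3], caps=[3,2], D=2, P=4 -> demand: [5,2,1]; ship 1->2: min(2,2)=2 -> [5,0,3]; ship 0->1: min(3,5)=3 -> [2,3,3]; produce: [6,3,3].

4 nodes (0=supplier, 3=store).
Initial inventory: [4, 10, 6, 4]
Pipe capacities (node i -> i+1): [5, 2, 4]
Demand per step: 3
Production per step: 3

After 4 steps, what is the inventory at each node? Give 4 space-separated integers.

Step 1: demand=3,sold=3 ship[2->3]=4 ship[1->2]=2 ship[0->1]=4 prod=3 -> inv=[3 12 4 5]
Step 2: demand=3,sold=3 ship[2->3]=4 ship[1->2]=2 ship[0->1]=3 prod=3 -> inv=[3 13 2 6]
Step 3: demand=3,sold=3 ship[2->3]=2 ship[1->2]=2 ship[0->1]=3 prod=3 -> inv=[3 14 2 5]
Step 4: demand=3,sold=3 ship[2->3]=2 ship[1->2]=2 ship[0->1]=3 prod=3 -> inv=[3 15 2 4]

3 15 2 4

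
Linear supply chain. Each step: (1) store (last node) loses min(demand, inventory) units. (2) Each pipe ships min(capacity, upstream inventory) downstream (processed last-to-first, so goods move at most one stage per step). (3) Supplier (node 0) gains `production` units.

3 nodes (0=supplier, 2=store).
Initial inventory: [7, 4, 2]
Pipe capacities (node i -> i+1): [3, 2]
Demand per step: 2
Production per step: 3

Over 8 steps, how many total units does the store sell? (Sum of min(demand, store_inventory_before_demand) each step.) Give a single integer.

Answer: 16

Derivation:
Step 1: sold=2 (running total=2) -> [7 5 2]
Step 2: sold=2 (running total=4) -> [7 6 2]
Step 3: sold=2 (running total=6) -> [7 7 2]
Step 4: sold=2 (running total=8) -> [7 8 2]
Step 5: sold=2 (running total=10) -> [7 9 2]
Step 6: sold=2 (running total=12) -> [7 10 2]
Step 7: sold=2 (running total=14) -> [7 11 2]
Step 8: sold=2 (running total=16) -> [7 12 2]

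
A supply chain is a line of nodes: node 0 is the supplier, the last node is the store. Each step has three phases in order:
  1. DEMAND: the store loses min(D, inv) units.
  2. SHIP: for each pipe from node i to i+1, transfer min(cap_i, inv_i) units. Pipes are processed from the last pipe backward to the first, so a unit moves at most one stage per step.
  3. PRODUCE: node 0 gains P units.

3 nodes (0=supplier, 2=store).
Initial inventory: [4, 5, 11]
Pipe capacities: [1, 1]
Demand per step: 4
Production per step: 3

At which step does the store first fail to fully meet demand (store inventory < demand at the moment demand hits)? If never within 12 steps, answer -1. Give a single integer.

Step 1: demand=4,sold=4 ship[1->2]=1 ship[0->1]=1 prod=3 -> [6 5 8]
Step 2: demand=4,sold=4 ship[1->2]=1 ship[0->1]=1 prod=3 -> [8 5 5]
Step 3: demand=4,sold=4 ship[1->2]=1 ship[0->1]=1 prod=3 -> [10 5 2]
Step 4: demand=4,sold=2 ship[1->2]=1 ship[0->1]=1 prod=3 -> [12 5 1]
Step 5: demand=4,sold=1 ship[1->2]=1 ship[0->1]=1 prod=3 -> [14 5 1]
Step 6: demand=4,sold=1 ship[1->2]=1 ship[0->1]=1 prod=3 -> [16 5 1]
Step 7: demand=4,sold=1 ship[1->2]=1 ship[0->1]=1 prod=3 -> [18 5 1]
Step 8: demand=4,sold=1 ship[1->2]=1 ship[0->1]=1 prod=3 -> [20 5 1]
Step 9: demand=4,sold=1 ship[1->2]=1 ship[0->1]=1 prod=3 -> [22 5 1]
Step 10: demand=4,sold=1 ship[1->2]=1 ship[0->1]=1 prod=3 -> [24 5 1]
Step 11: demand=4,sold=1 ship[1->2]=1 ship[0->1]=1 prod=3 -> [26 5 1]
Step 12: demand=4,sold=1 ship[1->2]=1 ship[0->1]=1 prod=3 -> [28 5 1]
First stockout at step 4

4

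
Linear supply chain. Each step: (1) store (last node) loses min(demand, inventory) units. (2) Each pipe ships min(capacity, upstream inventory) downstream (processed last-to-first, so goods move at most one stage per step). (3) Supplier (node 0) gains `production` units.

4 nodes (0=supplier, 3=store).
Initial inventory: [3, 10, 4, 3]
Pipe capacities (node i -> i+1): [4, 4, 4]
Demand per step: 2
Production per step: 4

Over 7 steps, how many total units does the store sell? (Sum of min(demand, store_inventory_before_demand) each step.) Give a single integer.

Step 1: sold=2 (running total=2) -> [4 9 4 5]
Step 2: sold=2 (running total=4) -> [4 9 4 7]
Step 3: sold=2 (running total=6) -> [4 9 4 9]
Step 4: sold=2 (running total=8) -> [4 9 4 11]
Step 5: sold=2 (running total=10) -> [4 9 4 13]
Step 6: sold=2 (running total=12) -> [4 9 4 15]
Step 7: sold=2 (running total=14) -> [4 9 4 17]

Answer: 14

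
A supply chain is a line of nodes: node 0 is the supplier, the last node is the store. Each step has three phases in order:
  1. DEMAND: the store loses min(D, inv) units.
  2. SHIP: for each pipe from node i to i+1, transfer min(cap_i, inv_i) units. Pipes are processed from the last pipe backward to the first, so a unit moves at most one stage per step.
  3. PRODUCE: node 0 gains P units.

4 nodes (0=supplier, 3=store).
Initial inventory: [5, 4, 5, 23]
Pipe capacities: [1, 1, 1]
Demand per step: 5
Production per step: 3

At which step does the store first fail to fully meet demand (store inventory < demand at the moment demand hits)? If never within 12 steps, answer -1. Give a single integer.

Step 1: demand=5,sold=5 ship[2->3]=1 ship[1->2]=1 ship[0->1]=1 prod=3 -> [7 4 5 19]
Step 2: demand=5,sold=5 ship[2->3]=1 ship[1->2]=1 ship[0->1]=1 prod=3 -> [9 4 5 15]
Step 3: demand=5,sold=5 ship[2->3]=1 ship[1->2]=1 ship[0->1]=1 prod=3 -> [11 4 5 11]
Step 4: demand=5,sold=5 ship[2->3]=1 ship[1->2]=1 ship[0->1]=1 prod=3 -> [13 4 5 7]
Step 5: demand=5,sold=5 ship[2->3]=1 ship[1->2]=1 ship[0->1]=1 prod=3 -> [15 4 5 3]
Step 6: demand=5,sold=3 ship[2->3]=1 ship[1->2]=1 ship[0->1]=1 prod=3 -> [17 4 5 1]
Step 7: demand=5,sold=1 ship[2->3]=1 ship[1->2]=1 ship[0->1]=1 prod=3 -> [19 4 5 1]
Step 8: demand=5,sold=1 ship[2->3]=1 ship[1->2]=1 ship[0->1]=1 prod=3 -> [21 4 5 1]
Step 9: demand=5,sold=1 ship[2->3]=1 ship[1->2]=1 ship[0->1]=1 prod=3 -> [23 4 5 1]
Step 10: demand=5,sold=1 ship[2->3]=1 ship[1->2]=1 ship[0->1]=1 prod=3 -> [25 4 5 1]
Step 11: demand=5,sold=1 ship[2->3]=1 ship[1->2]=1 ship[0->1]=1 prod=3 -> [27 4 5 1]
Step 12: demand=5,sold=1 ship[2->3]=1 ship[1->2]=1 ship[0->1]=1 prod=3 -> [29 4 5 1]
First stockout at step 6

6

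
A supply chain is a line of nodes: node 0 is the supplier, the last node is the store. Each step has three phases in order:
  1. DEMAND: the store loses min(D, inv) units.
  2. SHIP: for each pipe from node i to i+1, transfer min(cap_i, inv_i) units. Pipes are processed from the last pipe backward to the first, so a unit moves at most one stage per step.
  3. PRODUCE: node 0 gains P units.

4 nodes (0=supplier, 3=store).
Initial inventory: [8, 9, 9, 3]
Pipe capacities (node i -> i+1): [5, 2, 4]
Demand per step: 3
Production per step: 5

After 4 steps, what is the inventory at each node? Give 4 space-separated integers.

Step 1: demand=3,sold=3 ship[2->3]=4 ship[1->2]=2 ship[0->1]=5 prod=5 -> inv=[8 12 7 4]
Step 2: demand=3,sold=3 ship[2->3]=4 ship[1->2]=2 ship[0->1]=5 prod=5 -> inv=[8 15 5 5]
Step 3: demand=3,sold=3 ship[2->3]=4 ship[1->2]=2 ship[0->1]=5 prod=5 -> inv=[8 18 3 6]
Step 4: demand=3,sold=3 ship[2->3]=3 ship[1->2]=2 ship[0->1]=5 prod=5 -> inv=[8 21 2 6]

8 21 2 6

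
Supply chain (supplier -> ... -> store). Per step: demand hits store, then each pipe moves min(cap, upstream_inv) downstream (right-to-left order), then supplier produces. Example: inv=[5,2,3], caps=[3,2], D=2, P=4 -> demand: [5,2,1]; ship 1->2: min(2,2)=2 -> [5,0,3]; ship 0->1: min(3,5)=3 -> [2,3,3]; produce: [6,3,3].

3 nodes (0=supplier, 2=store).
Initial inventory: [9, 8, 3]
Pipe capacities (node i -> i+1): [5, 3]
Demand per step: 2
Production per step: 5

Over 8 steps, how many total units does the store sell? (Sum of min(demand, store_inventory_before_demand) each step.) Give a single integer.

Step 1: sold=2 (running total=2) -> [9 10 4]
Step 2: sold=2 (running total=4) -> [9 12 5]
Step 3: sold=2 (running total=6) -> [9 14 6]
Step 4: sold=2 (running total=8) -> [9 16 7]
Step 5: sold=2 (running total=10) -> [9 18 8]
Step 6: sold=2 (running total=12) -> [9 20 9]
Step 7: sold=2 (running total=14) -> [9 22 10]
Step 8: sold=2 (running total=16) -> [9 24 11]

Answer: 16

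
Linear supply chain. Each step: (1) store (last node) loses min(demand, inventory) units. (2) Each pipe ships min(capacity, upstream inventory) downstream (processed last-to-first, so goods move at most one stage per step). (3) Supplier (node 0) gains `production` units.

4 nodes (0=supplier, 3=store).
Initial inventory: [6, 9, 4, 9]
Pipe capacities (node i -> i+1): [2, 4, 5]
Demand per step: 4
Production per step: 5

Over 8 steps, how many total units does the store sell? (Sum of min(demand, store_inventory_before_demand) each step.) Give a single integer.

Answer: 32

Derivation:
Step 1: sold=4 (running total=4) -> [9 7 4 9]
Step 2: sold=4 (running total=8) -> [12 5 4 9]
Step 3: sold=4 (running total=12) -> [15 3 4 9]
Step 4: sold=4 (running total=16) -> [18 2 3 9]
Step 5: sold=4 (running total=20) -> [21 2 2 8]
Step 6: sold=4 (running total=24) -> [24 2 2 6]
Step 7: sold=4 (running total=28) -> [27 2 2 4]
Step 8: sold=4 (running total=32) -> [30 2 2 2]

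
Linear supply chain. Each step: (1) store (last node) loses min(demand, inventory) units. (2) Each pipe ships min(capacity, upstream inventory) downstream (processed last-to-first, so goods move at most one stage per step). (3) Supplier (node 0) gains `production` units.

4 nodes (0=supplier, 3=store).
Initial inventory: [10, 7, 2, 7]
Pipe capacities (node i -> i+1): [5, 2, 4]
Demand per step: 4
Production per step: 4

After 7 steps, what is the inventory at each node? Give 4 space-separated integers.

Step 1: demand=4,sold=4 ship[2->3]=2 ship[1->2]=2 ship[0->1]=5 prod=4 -> inv=[9 10 2 5]
Step 2: demand=4,sold=4 ship[2->3]=2 ship[1->2]=2 ship[0->1]=5 prod=4 -> inv=[8 13 2 3]
Step 3: demand=4,sold=3 ship[2->3]=2 ship[1->2]=2 ship[0->1]=5 prod=4 -> inv=[7 16 2 2]
Step 4: demand=4,sold=2 ship[2->3]=2 ship[1->2]=2 ship[0->1]=5 prod=4 -> inv=[6 19 2 2]
Step 5: demand=4,sold=2 ship[2->3]=2 ship[1->2]=2 ship[0->1]=5 prod=4 -> inv=[5 22 2 2]
Step 6: demand=4,sold=2 ship[2->3]=2 ship[1->2]=2 ship[0->1]=5 prod=4 -> inv=[4 25 2 2]
Step 7: demand=4,sold=2 ship[2->3]=2 ship[1->2]=2 ship[0->1]=4 prod=4 -> inv=[4 27 2 2]

4 27 2 2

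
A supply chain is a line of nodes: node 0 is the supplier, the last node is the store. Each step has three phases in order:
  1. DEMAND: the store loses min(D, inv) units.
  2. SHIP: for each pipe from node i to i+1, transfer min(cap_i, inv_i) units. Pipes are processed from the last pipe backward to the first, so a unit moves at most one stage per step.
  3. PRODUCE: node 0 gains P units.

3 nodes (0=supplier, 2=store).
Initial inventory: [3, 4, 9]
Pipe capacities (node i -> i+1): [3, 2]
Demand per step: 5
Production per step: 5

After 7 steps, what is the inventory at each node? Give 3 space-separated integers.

Step 1: demand=5,sold=5 ship[1->2]=2 ship[0->1]=3 prod=5 -> inv=[5 5 6]
Step 2: demand=5,sold=5 ship[1->2]=2 ship[0->1]=3 prod=5 -> inv=[7 6 3]
Step 3: demand=5,sold=3 ship[1->2]=2 ship[0->1]=3 prod=5 -> inv=[9 7 2]
Step 4: demand=5,sold=2 ship[1->2]=2 ship[0->1]=3 prod=5 -> inv=[11 8 2]
Step 5: demand=5,sold=2 ship[1->2]=2 ship[0->1]=3 prod=5 -> inv=[13 9 2]
Step 6: demand=5,sold=2 ship[1->2]=2 ship[0->1]=3 prod=5 -> inv=[15 10 2]
Step 7: demand=5,sold=2 ship[1->2]=2 ship[0->1]=3 prod=5 -> inv=[17 11 2]

17 11 2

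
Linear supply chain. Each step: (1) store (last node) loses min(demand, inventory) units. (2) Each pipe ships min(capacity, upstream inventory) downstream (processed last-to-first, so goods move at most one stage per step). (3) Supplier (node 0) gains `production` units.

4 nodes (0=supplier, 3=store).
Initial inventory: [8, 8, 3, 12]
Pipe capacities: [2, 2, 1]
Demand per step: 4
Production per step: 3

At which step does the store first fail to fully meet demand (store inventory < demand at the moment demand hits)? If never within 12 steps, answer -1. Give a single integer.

Step 1: demand=4,sold=4 ship[2->3]=1 ship[1->2]=2 ship[0->1]=2 prod=3 -> [9 8 4 9]
Step 2: demand=4,sold=4 ship[2->3]=1 ship[1->2]=2 ship[0->1]=2 prod=3 -> [10 8 5 6]
Step 3: demand=4,sold=4 ship[2->3]=1 ship[1->2]=2 ship[0->1]=2 prod=3 -> [11 8 6 3]
Step 4: demand=4,sold=3 ship[2->3]=1 ship[1->2]=2 ship[0->1]=2 prod=3 -> [12 8 7 1]
Step 5: demand=4,sold=1 ship[2->3]=1 ship[1->2]=2 ship[0->1]=2 prod=3 -> [13 8 8 1]
Step 6: demand=4,sold=1 ship[2->3]=1 ship[1->2]=2 ship[0->1]=2 prod=3 -> [14 8 9 1]
Step 7: demand=4,sold=1 ship[2->3]=1 ship[1->2]=2 ship[0->1]=2 prod=3 -> [15 8 10 1]
Step 8: demand=4,sold=1 ship[2->3]=1 ship[1->2]=2 ship[0->1]=2 prod=3 -> [16 8 11 1]
Step 9: demand=4,sold=1 ship[2->3]=1 ship[1->2]=2 ship[0->1]=2 prod=3 -> [17 8 12 1]
Step 10: demand=4,sold=1 ship[2->3]=1 ship[1->2]=2 ship[0->1]=2 prod=3 -> [18 8 13 1]
Step 11: demand=4,sold=1 ship[2->3]=1 ship[1->2]=2 ship[0->1]=2 prod=3 -> [19 8 14 1]
Step 12: demand=4,sold=1 ship[2->3]=1 ship[1->2]=2 ship[0->1]=2 prod=3 -> [20 8 15 1]
First stockout at step 4

4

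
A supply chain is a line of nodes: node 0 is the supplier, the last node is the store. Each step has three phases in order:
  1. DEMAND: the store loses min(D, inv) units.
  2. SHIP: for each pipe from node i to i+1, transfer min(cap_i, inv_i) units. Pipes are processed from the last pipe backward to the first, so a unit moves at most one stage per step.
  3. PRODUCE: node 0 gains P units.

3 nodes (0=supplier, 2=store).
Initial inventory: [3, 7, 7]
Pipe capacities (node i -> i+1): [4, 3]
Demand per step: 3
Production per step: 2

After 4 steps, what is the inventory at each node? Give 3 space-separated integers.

Step 1: demand=3,sold=3 ship[1->2]=3 ship[0->1]=3 prod=2 -> inv=[2 7 7]
Step 2: demand=3,sold=3 ship[1->2]=3 ship[0->1]=2 prod=2 -> inv=[2 6 7]
Step 3: demand=3,sold=3 ship[1->2]=3 ship[0->1]=2 prod=2 -> inv=[2 5 7]
Step 4: demand=3,sold=3 ship[1->2]=3 ship[0->1]=2 prod=2 -> inv=[2 4 7]

2 4 7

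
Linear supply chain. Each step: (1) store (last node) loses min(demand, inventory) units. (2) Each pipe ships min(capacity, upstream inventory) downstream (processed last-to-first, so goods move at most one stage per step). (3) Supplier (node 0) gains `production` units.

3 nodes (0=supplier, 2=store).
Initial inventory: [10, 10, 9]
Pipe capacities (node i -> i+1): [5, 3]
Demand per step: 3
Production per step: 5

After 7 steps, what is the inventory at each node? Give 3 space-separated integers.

Step 1: demand=3,sold=3 ship[1->2]=3 ship[0->1]=5 prod=5 -> inv=[10 12 9]
Step 2: demand=3,sold=3 ship[1->2]=3 ship[0->1]=5 prod=5 -> inv=[10 14 9]
Step 3: demand=3,sold=3 ship[1->2]=3 ship[0->1]=5 prod=5 -> inv=[10 16 9]
Step 4: demand=3,sold=3 ship[1->2]=3 ship[0->1]=5 prod=5 -> inv=[10 18 9]
Step 5: demand=3,sold=3 ship[1->2]=3 ship[0->1]=5 prod=5 -> inv=[10 20 9]
Step 6: demand=3,sold=3 ship[1->2]=3 ship[0->1]=5 prod=5 -> inv=[10 22 9]
Step 7: demand=3,sold=3 ship[1->2]=3 ship[0->1]=5 prod=5 -> inv=[10 24 9]

10 24 9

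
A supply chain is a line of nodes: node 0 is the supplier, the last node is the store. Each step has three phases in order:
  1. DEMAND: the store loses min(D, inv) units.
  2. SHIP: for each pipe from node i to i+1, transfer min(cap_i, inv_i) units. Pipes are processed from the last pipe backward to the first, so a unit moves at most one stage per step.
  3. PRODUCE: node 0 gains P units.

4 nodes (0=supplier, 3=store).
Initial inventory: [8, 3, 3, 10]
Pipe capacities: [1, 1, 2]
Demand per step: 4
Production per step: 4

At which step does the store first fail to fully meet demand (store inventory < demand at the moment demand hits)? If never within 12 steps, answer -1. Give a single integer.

Step 1: demand=4,sold=4 ship[2->3]=2 ship[1->2]=1 ship[0->1]=1 prod=4 -> [11 3 2 8]
Step 2: demand=4,sold=4 ship[2->3]=2 ship[1->2]=1 ship[0->1]=1 prod=4 -> [14 3 1 6]
Step 3: demand=4,sold=4 ship[2->3]=1 ship[1->2]=1 ship[0->1]=1 prod=4 -> [17 3 1 3]
Step 4: demand=4,sold=3 ship[2->3]=1 ship[1->2]=1 ship[0->1]=1 prod=4 -> [20 3 1 1]
Step 5: demand=4,sold=1 ship[2->3]=1 ship[1->2]=1 ship[0->1]=1 prod=4 -> [23 3 1 1]
Step 6: demand=4,sold=1 ship[2->3]=1 ship[1->2]=1 ship[0->1]=1 prod=4 -> [26 3 1 1]
Step 7: demand=4,sold=1 ship[2->3]=1 ship[1->2]=1 ship[0->1]=1 prod=4 -> [29 3 1 1]
Step 8: demand=4,sold=1 ship[2->3]=1 ship[1->2]=1 ship[0->1]=1 prod=4 -> [32 3 1 1]
Step 9: demand=4,sold=1 ship[2->3]=1 ship[1->2]=1 ship[0->1]=1 prod=4 -> [35 3 1 1]
Step 10: demand=4,sold=1 ship[2->3]=1 ship[1->2]=1 ship[0->1]=1 prod=4 -> [38 3 1 1]
Step 11: demand=4,sold=1 ship[2->3]=1 ship[1->2]=1 ship[0->1]=1 prod=4 -> [41 3 1 1]
Step 12: demand=4,sold=1 ship[2->3]=1 ship[1->2]=1 ship[0->1]=1 prod=4 -> [44 3 1 1]
First stockout at step 4

4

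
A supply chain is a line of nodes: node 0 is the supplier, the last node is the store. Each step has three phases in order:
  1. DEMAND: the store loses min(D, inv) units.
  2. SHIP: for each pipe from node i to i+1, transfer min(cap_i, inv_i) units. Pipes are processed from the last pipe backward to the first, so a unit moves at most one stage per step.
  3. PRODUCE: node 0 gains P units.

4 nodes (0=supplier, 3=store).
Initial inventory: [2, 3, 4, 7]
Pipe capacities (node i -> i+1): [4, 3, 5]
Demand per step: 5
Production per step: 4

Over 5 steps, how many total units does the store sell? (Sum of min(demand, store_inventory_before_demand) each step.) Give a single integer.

Answer: 19

Derivation:
Step 1: sold=5 (running total=5) -> [4 2 3 6]
Step 2: sold=5 (running total=10) -> [4 4 2 4]
Step 3: sold=4 (running total=14) -> [4 5 3 2]
Step 4: sold=2 (running total=16) -> [4 6 3 3]
Step 5: sold=3 (running total=19) -> [4 7 3 3]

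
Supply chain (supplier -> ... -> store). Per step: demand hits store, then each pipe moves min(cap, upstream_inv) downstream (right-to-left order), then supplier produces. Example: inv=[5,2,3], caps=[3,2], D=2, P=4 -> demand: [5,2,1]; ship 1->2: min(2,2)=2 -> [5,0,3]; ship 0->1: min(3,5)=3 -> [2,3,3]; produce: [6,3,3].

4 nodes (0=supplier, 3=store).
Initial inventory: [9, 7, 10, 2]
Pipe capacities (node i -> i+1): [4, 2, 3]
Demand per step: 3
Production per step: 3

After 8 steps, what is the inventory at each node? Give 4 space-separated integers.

Step 1: demand=3,sold=2 ship[2->3]=3 ship[1->2]=2 ship[0->1]=4 prod=3 -> inv=[8 9 9 3]
Step 2: demand=3,sold=3 ship[2->3]=3 ship[1->2]=2 ship[0->1]=4 prod=3 -> inv=[7 11 8 3]
Step 3: demand=3,sold=3 ship[2->3]=3 ship[1->2]=2 ship[0->1]=4 prod=3 -> inv=[6 13 7 3]
Step 4: demand=3,sold=3 ship[2->3]=3 ship[1->2]=2 ship[0->1]=4 prod=3 -> inv=[5 15 6 3]
Step 5: demand=3,sold=3 ship[2->3]=3 ship[1->2]=2 ship[0->1]=4 prod=3 -> inv=[4 17 5 3]
Step 6: demand=3,sold=3 ship[2->3]=3 ship[1->2]=2 ship[0->1]=4 prod=3 -> inv=[3 19 4 3]
Step 7: demand=3,sold=3 ship[2->3]=3 ship[1->2]=2 ship[0->1]=3 prod=3 -> inv=[3 20 3 3]
Step 8: demand=3,sold=3 ship[2->3]=3 ship[1->2]=2 ship[0->1]=3 prod=3 -> inv=[3 21 2 3]

3 21 2 3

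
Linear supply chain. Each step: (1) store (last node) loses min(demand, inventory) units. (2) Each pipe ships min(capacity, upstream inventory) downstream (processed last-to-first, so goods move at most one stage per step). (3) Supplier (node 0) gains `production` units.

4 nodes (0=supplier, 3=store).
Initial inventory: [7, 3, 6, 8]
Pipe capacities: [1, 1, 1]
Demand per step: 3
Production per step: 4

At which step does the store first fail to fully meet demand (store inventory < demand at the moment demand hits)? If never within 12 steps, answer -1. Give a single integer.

Step 1: demand=3,sold=3 ship[2->3]=1 ship[1->2]=1 ship[0->1]=1 prod=4 -> [10 3 6 6]
Step 2: demand=3,sold=3 ship[2->3]=1 ship[1->2]=1 ship[0->1]=1 prod=4 -> [13 3 6 4]
Step 3: demand=3,sold=3 ship[2->3]=1 ship[1->2]=1 ship[0->1]=1 prod=4 -> [16 3 6 2]
Step 4: demand=3,sold=2 ship[2->3]=1 ship[1->2]=1 ship[0->1]=1 prod=4 -> [19 3 6 1]
Step 5: demand=3,sold=1 ship[2->3]=1 ship[1->2]=1 ship[0->1]=1 prod=4 -> [22 3 6 1]
Step 6: demand=3,sold=1 ship[2->3]=1 ship[1->2]=1 ship[0->1]=1 prod=4 -> [25 3 6 1]
Step 7: demand=3,sold=1 ship[2->3]=1 ship[1->2]=1 ship[0->1]=1 prod=4 -> [28 3 6 1]
Step 8: demand=3,sold=1 ship[2->3]=1 ship[1->2]=1 ship[0->1]=1 prod=4 -> [31 3 6 1]
Step 9: demand=3,sold=1 ship[2->3]=1 ship[1->2]=1 ship[0->1]=1 prod=4 -> [34 3 6 1]
Step 10: demand=3,sold=1 ship[2->3]=1 ship[1->2]=1 ship[0->1]=1 prod=4 -> [37 3 6 1]
Step 11: demand=3,sold=1 ship[2->3]=1 ship[1->2]=1 ship[0->1]=1 prod=4 -> [40 3 6 1]
Step 12: demand=3,sold=1 ship[2->3]=1 ship[1->2]=1 ship[0->1]=1 prod=4 -> [43 3 6 1]
First stockout at step 4

4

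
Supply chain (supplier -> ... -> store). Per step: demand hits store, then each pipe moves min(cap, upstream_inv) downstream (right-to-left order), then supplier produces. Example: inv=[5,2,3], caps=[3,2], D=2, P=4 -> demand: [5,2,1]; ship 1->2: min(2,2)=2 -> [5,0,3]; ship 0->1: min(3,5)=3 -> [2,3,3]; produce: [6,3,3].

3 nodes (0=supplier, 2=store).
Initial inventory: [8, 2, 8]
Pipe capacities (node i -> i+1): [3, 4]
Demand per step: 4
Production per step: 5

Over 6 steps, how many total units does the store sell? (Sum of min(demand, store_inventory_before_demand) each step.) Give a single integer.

Answer: 22

Derivation:
Step 1: sold=4 (running total=4) -> [10 3 6]
Step 2: sold=4 (running total=8) -> [12 3 5]
Step 3: sold=4 (running total=12) -> [14 3 4]
Step 4: sold=4 (running total=16) -> [16 3 3]
Step 5: sold=3 (running total=19) -> [18 3 3]
Step 6: sold=3 (running total=22) -> [20 3 3]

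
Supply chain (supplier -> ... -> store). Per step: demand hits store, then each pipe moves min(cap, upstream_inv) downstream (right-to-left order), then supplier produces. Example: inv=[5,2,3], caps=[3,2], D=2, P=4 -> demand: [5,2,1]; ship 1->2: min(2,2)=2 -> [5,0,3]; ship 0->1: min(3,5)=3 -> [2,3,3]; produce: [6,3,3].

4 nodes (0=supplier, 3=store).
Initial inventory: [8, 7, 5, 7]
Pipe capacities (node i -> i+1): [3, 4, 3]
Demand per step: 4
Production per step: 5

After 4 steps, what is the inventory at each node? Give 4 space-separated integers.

Step 1: demand=4,sold=4 ship[2->3]=3 ship[1->2]=4 ship[0->1]=3 prod=5 -> inv=[10 6 6 6]
Step 2: demand=4,sold=4 ship[2->3]=3 ship[1->2]=4 ship[0->1]=3 prod=5 -> inv=[12 5 7 5]
Step 3: demand=4,sold=4 ship[2->3]=3 ship[1->2]=4 ship[0->1]=3 prod=5 -> inv=[14 4 8 4]
Step 4: demand=4,sold=4 ship[2->3]=3 ship[1->2]=4 ship[0->1]=3 prod=5 -> inv=[16 3 9 3]

16 3 9 3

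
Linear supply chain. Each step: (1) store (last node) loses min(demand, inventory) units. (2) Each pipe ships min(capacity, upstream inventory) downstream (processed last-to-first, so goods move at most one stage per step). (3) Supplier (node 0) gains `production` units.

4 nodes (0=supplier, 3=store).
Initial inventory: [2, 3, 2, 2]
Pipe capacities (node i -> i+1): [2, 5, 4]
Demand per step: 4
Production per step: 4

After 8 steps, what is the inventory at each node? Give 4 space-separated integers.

Step 1: demand=4,sold=2 ship[2->3]=2 ship[1->2]=3 ship[0->1]=2 prod=4 -> inv=[4 2 3 2]
Step 2: demand=4,sold=2 ship[2->3]=3 ship[1->2]=2 ship[0->1]=2 prod=4 -> inv=[6 2 2 3]
Step 3: demand=4,sold=3 ship[2->3]=2 ship[1->2]=2 ship[0->1]=2 prod=4 -> inv=[8 2 2 2]
Step 4: demand=4,sold=2 ship[2->3]=2 ship[1->2]=2 ship[0->1]=2 prod=4 -> inv=[10 2 2 2]
Step 5: demand=4,sold=2 ship[2->3]=2 ship[1->2]=2 ship[0->1]=2 prod=4 -> inv=[12 2 2 2]
Step 6: demand=4,sold=2 ship[2->3]=2 ship[1->2]=2 ship[0->1]=2 prod=4 -> inv=[14 2 2 2]
Step 7: demand=4,sold=2 ship[2->3]=2 ship[1->2]=2 ship[0->1]=2 prod=4 -> inv=[16 2 2 2]
Step 8: demand=4,sold=2 ship[2->3]=2 ship[1->2]=2 ship[0->1]=2 prod=4 -> inv=[18 2 2 2]

18 2 2 2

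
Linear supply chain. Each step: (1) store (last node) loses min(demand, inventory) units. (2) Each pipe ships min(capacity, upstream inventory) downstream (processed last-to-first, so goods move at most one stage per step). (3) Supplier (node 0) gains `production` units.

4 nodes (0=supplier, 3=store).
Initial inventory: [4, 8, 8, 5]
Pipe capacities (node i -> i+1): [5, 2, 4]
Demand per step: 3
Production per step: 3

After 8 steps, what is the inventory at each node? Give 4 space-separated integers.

Step 1: demand=3,sold=3 ship[2->3]=4 ship[1->2]=2 ship[0->1]=4 prod=3 -> inv=[3 10 6 6]
Step 2: demand=3,sold=3 ship[2->3]=4 ship[1->2]=2 ship[0->1]=3 prod=3 -> inv=[3 11 4 7]
Step 3: demand=3,sold=3 ship[2->3]=4 ship[1->2]=2 ship[0->1]=3 prod=3 -> inv=[3 12 2 8]
Step 4: demand=3,sold=3 ship[2->3]=2 ship[1->2]=2 ship[0->1]=3 prod=3 -> inv=[3 13 2 7]
Step 5: demand=3,sold=3 ship[2->3]=2 ship[1->2]=2 ship[0->1]=3 prod=3 -> inv=[3 14 2 6]
Step 6: demand=3,sold=3 ship[2->3]=2 ship[1->2]=2 ship[0->1]=3 prod=3 -> inv=[3 15 2 5]
Step 7: demand=3,sold=3 ship[2->3]=2 ship[1->2]=2 ship[0->1]=3 prod=3 -> inv=[3 16 2 4]
Step 8: demand=3,sold=3 ship[2->3]=2 ship[1->2]=2 ship[0->1]=3 prod=3 -> inv=[3 17 2 3]

3 17 2 3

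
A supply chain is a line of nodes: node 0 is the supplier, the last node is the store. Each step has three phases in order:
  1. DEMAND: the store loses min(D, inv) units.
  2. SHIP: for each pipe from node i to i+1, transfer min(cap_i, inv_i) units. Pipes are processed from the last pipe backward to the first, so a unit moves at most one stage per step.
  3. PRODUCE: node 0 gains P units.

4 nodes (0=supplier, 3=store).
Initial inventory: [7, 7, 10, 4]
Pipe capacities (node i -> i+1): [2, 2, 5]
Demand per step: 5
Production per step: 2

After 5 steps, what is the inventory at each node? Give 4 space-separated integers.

Step 1: demand=5,sold=4 ship[2->3]=5 ship[1->2]=2 ship[0->1]=2 prod=2 -> inv=[7 7 7 5]
Step 2: demand=5,sold=5 ship[2->3]=5 ship[1->2]=2 ship[0->1]=2 prod=2 -> inv=[7 7 4 5]
Step 3: demand=5,sold=5 ship[2->3]=4 ship[1->2]=2 ship[0->1]=2 prod=2 -> inv=[7 7 2 4]
Step 4: demand=5,sold=4 ship[2->3]=2 ship[1->2]=2 ship[0->1]=2 prod=2 -> inv=[7 7 2 2]
Step 5: demand=5,sold=2 ship[2->3]=2 ship[1->2]=2 ship[0->1]=2 prod=2 -> inv=[7 7 2 2]

7 7 2 2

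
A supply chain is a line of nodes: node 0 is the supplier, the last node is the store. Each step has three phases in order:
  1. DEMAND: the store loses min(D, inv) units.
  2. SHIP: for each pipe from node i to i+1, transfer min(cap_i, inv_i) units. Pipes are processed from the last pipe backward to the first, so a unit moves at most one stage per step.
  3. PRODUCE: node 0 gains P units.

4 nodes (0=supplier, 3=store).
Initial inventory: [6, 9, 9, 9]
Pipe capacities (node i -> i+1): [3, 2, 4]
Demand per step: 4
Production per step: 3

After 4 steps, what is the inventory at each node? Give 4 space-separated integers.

Step 1: demand=4,sold=4 ship[2->3]=4 ship[1->2]=2 ship[0->1]=3 prod=3 -> inv=[6 10 7 9]
Step 2: demand=4,sold=4 ship[2->3]=4 ship[1->2]=2 ship[0->1]=3 prod=3 -> inv=[6 11 5 9]
Step 3: demand=4,sold=4 ship[2->3]=4 ship[1->2]=2 ship[0->1]=3 prod=3 -> inv=[6 12 3 9]
Step 4: demand=4,sold=4 ship[2->3]=3 ship[1->2]=2 ship[0->1]=3 prod=3 -> inv=[6 13 2 8]

6 13 2 8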